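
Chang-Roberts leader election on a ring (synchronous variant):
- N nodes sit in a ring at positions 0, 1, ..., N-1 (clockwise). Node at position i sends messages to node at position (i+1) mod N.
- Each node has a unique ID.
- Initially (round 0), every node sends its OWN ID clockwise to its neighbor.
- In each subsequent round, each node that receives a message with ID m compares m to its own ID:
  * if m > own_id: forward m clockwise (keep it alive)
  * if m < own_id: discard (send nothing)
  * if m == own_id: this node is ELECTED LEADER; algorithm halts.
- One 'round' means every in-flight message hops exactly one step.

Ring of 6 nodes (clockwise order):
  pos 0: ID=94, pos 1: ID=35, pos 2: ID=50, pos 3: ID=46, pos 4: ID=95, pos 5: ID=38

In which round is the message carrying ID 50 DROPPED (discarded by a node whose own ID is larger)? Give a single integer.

Answer: 2

Derivation:
Round 1: pos1(id35) recv 94: fwd; pos2(id50) recv 35: drop; pos3(id46) recv 50: fwd; pos4(id95) recv 46: drop; pos5(id38) recv 95: fwd; pos0(id94) recv 38: drop
Round 2: pos2(id50) recv 94: fwd; pos4(id95) recv 50: drop; pos0(id94) recv 95: fwd
Round 3: pos3(id46) recv 94: fwd; pos1(id35) recv 95: fwd
Round 4: pos4(id95) recv 94: drop; pos2(id50) recv 95: fwd
Round 5: pos3(id46) recv 95: fwd
Round 6: pos4(id95) recv 95: ELECTED
Message ID 50 originates at pos 2; dropped at pos 4 in round 2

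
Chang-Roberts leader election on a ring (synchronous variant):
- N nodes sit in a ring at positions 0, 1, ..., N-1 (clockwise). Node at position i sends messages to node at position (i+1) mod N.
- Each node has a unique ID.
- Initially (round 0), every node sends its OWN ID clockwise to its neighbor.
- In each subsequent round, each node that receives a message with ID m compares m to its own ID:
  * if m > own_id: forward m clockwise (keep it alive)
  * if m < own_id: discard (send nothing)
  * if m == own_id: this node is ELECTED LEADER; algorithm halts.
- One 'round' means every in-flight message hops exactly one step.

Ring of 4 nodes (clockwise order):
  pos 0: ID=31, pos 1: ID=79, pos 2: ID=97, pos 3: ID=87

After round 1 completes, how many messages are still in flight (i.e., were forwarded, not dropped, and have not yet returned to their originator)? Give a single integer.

Round 1: pos1(id79) recv 31: drop; pos2(id97) recv 79: drop; pos3(id87) recv 97: fwd; pos0(id31) recv 87: fwd
After round 1: 2 messages still in flight

Answer: 2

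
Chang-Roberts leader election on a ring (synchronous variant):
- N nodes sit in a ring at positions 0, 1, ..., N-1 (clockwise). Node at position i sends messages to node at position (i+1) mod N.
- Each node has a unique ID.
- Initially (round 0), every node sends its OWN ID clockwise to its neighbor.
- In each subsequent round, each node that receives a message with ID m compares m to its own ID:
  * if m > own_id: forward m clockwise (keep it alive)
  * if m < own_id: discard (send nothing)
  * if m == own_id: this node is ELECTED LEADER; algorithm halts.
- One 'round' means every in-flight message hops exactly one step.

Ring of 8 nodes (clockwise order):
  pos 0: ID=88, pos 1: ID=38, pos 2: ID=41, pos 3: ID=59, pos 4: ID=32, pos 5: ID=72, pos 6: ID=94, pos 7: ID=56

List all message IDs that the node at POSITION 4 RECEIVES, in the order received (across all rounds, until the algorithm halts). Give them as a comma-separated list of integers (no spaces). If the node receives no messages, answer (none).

Answer: 59,88,94

Derivation:
Round 1: pos1(id38) recv 88: fwd; pos2(id41) recv 38: drop; pos3(id59) recv 41: drop; pos4(id32) recv 59: fwd; pos5(id72) recv 32: drop; pos6(id94) recv 72: drop; pos7(id56) recv 94: fwd; pos0(id88) recv 56: drop
Round 2: pos2(id41) recv 88: fwd; pos5(id72) recv 59: drop; pos0(id88) recv 94: fwd
Round 3: pos3(id59) recv 88: fwd; pos1(id38) recv 94: fwd
Round 4: pos4(id32) recv 88: fwd; pos2(id41) recv 94: fwd
Round 5: pos5(id72) recv 88: fwd; pos3(id59) recv 94: fwd
Round 6: pos6(id94) recv 88: drop; pos4(id32) recv 94: fwd
Round 7: pos5(id72) recv 94: fwd
Round 8: pos6(id94) recv 94: ELECTED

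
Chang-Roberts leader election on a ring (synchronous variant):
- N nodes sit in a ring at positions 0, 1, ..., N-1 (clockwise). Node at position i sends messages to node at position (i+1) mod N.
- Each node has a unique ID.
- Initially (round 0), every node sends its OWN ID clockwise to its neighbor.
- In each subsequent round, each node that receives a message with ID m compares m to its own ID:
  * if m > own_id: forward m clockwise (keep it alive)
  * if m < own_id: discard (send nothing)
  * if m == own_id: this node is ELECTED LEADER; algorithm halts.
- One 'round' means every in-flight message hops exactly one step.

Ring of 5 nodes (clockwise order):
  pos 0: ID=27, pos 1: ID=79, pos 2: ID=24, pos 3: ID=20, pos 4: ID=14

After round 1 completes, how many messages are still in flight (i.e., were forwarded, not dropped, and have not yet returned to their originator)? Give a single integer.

Round 1: pos1(id79) recv 27: drop; pos2(id24) recv 79: fwd; pos3(id20) recv 24: fwd; pos4(id14) recv 20: fwd; pos0(id27) recv 14: drop
After round 1: 3 messages still in flight

Answer: 3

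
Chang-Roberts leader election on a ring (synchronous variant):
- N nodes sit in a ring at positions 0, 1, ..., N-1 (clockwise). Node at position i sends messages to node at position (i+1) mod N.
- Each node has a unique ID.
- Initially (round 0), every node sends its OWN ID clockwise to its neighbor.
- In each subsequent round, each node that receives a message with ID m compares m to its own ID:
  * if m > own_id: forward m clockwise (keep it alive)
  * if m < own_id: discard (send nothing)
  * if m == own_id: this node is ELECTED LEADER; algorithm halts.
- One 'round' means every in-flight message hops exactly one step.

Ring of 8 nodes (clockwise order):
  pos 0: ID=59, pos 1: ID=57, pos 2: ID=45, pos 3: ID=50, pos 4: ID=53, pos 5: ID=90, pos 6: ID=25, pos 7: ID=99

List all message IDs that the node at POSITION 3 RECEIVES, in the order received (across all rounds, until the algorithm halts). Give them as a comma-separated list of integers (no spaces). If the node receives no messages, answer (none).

Answer: 45,57,59,99

Derivation:
Round 1: pos1(id57) recv 59: fwd; pos2(id45) recv 57: fwd; pos3(id50) recv 45: drop; pos4(id53) recv 50: drop; pos5(id90) recv 53: drop; pos6(id25) recv 90: fwd; pos7(id99) recv 25: drop; pos0(id59) recv 99: fwd
Round 2: pos2(id45) recv 59: fwd; pos3(id50) recv 57: fwd; pos7(id99) recv 90: drop; pos1(id57) recv 99: fwd
Round 3: pos3(id50) recv 59: fwd; pos4(id53) recv 57: fwd; pos2(id45) recv 99: fwd
Round 4: pos4(id53) recv 59: fwd; pos5(id90) recv 57: drop; pos3(id50) recv 99: fwd
Round 5: pos5(id90) recv 59: drop; pos4(id53) recv 99: fwd
Round 6: pos5(id90) recv 99: fwd
Round 7: pos6(id25) recv 99: fwd
Round 8: pos7(id99) recv 99: ELECTED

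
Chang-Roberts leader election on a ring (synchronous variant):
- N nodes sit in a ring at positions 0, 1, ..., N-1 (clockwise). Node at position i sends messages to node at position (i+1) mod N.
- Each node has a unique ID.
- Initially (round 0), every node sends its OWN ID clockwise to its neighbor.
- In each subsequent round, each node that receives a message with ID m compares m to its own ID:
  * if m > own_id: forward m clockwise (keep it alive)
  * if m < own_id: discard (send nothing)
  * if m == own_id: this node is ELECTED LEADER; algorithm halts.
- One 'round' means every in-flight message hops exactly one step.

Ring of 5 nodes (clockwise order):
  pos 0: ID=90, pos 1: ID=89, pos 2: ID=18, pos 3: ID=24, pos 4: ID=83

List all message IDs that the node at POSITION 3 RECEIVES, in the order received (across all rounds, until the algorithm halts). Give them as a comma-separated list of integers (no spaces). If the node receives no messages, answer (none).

Round 1: pos1(id89) recv 90: fwd; pos2(id18) recv 89: fwd; pos3(id24) recv 18: drop; pos4(id83) recv 24: drop; pos0(id90) recv 83: drop
Round 2: pos2(id18) recv 90: fwd; pos3(id24) recv 89: fwd
Round 3: pos3(id24) recv 90: fwd; pos4(id83) recv 89: fwd
Round 4: pos4(id83) recv 90: fwd; pos0(id90) recv 89: drop
Round 5: pos0(id90) recv 90: ELECTED

Answer: 18,89,90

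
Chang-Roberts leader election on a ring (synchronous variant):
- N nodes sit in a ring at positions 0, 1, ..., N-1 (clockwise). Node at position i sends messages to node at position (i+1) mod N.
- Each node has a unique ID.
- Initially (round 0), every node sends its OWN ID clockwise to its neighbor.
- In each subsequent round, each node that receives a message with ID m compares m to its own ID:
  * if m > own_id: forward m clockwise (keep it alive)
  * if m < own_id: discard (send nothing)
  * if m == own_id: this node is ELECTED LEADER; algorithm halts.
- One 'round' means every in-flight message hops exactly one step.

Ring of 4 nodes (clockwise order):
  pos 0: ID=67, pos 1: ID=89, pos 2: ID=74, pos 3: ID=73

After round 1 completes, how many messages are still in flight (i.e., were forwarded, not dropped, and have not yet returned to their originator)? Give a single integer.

Round 1: pos1(id89) recv 67: drop; pos2(id74) recv 89: fwd; pos3(id73) recv 74: fwd; pos0(id67) recv 73: fwd
After round 1: 3 messages still in flight

Answer: 3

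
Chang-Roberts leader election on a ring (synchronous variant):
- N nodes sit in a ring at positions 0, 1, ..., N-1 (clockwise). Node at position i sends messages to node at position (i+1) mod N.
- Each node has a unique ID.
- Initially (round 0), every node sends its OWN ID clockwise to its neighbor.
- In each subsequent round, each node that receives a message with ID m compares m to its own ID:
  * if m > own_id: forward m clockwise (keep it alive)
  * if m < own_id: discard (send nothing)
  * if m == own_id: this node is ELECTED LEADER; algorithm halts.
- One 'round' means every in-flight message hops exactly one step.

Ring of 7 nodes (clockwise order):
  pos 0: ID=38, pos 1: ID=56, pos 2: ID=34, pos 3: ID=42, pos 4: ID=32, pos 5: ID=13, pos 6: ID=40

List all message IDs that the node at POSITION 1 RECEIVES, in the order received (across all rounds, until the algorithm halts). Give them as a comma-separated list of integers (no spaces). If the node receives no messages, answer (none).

Answer: 38,40,42,56

Derivation:
Round 1: pos1(id56) recv 38: drop; pos2(id34) recv 56: fwd; pos3(id42) recv 34: drop; pos4(id32) recv 42: fwd; pos5(id13) recv 32: fwd; pos6(id40) recv 13: drop; pos0(id38) recv 40: fwd
Round 2: pos3(id42) recv 56: fwd; pos5(id13) recv 42: fwd; pos6(id40) recv 32: drop; pos1(id56) recv 40: drop
Round 3: pos4(id32) recv 56: fwd; pos6(id40) recv 42: fwd
Round 4: pos5(id13) recv 56: fwd; pos0(id38) recv 42: fwd
Round 5: pos6(id40) recv 56: fwd; pos1(id56) recv 42: drop
Round 6: pos0(id38) recv 56: fwd
Round 7: pos1(id56) recv 56: ELECTED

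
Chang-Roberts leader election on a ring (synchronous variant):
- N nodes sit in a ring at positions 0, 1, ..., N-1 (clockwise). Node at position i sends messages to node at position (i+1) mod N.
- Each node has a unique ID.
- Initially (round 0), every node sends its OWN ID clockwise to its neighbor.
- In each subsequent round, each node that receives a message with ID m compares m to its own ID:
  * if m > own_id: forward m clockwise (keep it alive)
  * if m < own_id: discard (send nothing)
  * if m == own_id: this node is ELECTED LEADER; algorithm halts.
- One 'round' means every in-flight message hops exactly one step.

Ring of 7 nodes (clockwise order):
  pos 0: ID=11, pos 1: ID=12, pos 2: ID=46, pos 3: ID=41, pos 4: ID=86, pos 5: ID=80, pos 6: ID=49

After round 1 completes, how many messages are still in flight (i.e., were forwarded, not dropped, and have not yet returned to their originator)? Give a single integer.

Round 1: pos1(id12) recv 11: drop; pos2(id46) recv 12: drop; pos3(id41) recv 46: fwd; pos4(id86) recv 41: drop; pos5(id80) recv 86: fwd; pos6(id49) recv 80: fwd; pos0(id11) recv 49: fwd
After round 1: 4 messages still in flight

Answer: 4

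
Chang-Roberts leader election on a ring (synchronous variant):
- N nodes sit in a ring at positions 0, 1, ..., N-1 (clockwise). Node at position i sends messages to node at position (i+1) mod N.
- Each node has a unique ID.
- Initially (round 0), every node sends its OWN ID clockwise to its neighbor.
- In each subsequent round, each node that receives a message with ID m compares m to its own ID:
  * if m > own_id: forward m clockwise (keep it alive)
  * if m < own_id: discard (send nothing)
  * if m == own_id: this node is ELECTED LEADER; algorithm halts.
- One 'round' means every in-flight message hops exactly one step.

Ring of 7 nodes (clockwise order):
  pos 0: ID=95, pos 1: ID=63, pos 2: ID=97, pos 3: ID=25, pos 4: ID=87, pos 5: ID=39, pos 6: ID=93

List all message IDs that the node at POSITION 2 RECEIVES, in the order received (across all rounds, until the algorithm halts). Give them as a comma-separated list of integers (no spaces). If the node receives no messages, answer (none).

Answer: 63,95,97

Derivation:
Round 1: pos1(id63) recv 95: fwd; pos2(id97) recv 63: drop; pos3(id25) recv 97: fwd; pos4(id87) recv 25: drop; pos5(id39) recv 87: fwd; pos6(id93) recv 39: drop; pos0(id95) recv 93: drop
Round 2: pos2(id97) recv 95: drop; pos4(id87) recv 97: fwd; pos6(id93) recv 87: drop
Round 3: pos5(id39) recv 97: fwd
Round 4: pos6(id93) recv 97: fwd
Round 5: pos0(id95) recv 97: fwd
Round 6: pos1(id63) recv 97: fwd
Round 7: pos2(id97) recv 97: ELECTED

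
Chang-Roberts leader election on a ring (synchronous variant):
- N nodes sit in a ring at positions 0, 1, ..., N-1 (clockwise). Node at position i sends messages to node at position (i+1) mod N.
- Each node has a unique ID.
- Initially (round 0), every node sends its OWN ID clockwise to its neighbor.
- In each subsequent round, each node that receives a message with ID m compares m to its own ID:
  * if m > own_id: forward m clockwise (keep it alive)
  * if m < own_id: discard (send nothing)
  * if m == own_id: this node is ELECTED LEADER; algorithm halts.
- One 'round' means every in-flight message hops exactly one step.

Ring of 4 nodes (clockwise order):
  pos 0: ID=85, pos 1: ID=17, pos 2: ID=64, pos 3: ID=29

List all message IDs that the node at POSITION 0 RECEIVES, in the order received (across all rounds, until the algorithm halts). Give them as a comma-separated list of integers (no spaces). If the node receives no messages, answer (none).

Answer: 29,64,85

Derivation:
Round 1: pos1(id17) recv 85: fwd; pos2(id64) recv 17: drop; pos3(id29) recv 64: fwd; pos0(id85) recv 29: drop
Round 2: pos2(id64) recv 85: fwd; pos0(id85) recv 64: drop
Round 3: pos3(id29) recv 85: fwd
Round 4: pos0(id85) recv 85: ELECTED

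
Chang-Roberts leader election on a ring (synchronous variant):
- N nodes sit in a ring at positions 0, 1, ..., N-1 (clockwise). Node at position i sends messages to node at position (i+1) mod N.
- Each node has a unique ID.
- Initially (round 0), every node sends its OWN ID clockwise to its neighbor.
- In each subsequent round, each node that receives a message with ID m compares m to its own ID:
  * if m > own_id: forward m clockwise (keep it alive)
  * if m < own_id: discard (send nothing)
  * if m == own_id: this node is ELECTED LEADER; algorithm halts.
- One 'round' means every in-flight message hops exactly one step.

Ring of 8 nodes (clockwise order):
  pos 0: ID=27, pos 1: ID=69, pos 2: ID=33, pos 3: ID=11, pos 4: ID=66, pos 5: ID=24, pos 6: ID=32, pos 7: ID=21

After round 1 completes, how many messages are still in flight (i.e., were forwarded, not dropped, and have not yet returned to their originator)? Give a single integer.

Answer: 4

Derivation:
Round 1: pos1(id69) recv 27: drop; pos2(id33) recv 69: fwd; pos3(id11) recv 33: fwd; pos4(id66) recv 11: drop; pos5(id24) recv 66: fwd; pos6(id32) recv 24: drop; pos7(id21) recv 32: fwd; pos0(id27) recv 21: drop
After round 1: 4 messages still in flight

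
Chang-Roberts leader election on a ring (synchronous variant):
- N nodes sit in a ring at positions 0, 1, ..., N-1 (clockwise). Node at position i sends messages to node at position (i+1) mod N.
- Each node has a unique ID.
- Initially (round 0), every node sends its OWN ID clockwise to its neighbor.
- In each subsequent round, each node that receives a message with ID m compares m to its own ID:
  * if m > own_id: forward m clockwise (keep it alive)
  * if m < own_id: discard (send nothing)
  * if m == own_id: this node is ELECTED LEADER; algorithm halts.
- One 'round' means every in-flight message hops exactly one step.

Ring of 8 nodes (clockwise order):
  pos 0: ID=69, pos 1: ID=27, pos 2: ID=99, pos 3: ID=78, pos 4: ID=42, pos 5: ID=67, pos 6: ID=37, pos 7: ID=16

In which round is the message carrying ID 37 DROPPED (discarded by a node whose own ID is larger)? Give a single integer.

Round 1: pos1(id27) recv 69: fwd; pos2(id99) recv 27: drop; pos3(id78) recv 99: fwd; pos4(id42) recv 78: fwd; pos5(id67) recv 42: drop; pos6(id37) recv 67: fwd; pos7(id16) recv 37: fwd; pos0(id69) recv 16: drop
Round 2: pos2(id99) recv 69: drop; pos4(id42) recv 99: fwd; pos5(id67) recv 78: fwd; pos7(id16) recv 67: fwd; pos0(id69) recv 37: drop
Round 3: pos5(id67) recv 99: fwd; pos6(id37) recv 78: fwd; pos0(id69) recv 67: drop
Round 4: pos6(id37) recv 99: fwd; pos7(id16) recv 78: fwd
Round 5: pos7(id16) recv 99: fwd; pos0(id69) recv 78: fwd
Round 6: pos0(id69) recv 99: fwd; pos1(id27) recv 78: fwd
Round 7: pos1(id27) recv 99: fwd; pos2(id99) recv 78: drop
Round 8: pos2(id99) recv 99: ELECTED
Message ID 37 originates at pos 6; dropped at pos 0 in round 2

Answer: 2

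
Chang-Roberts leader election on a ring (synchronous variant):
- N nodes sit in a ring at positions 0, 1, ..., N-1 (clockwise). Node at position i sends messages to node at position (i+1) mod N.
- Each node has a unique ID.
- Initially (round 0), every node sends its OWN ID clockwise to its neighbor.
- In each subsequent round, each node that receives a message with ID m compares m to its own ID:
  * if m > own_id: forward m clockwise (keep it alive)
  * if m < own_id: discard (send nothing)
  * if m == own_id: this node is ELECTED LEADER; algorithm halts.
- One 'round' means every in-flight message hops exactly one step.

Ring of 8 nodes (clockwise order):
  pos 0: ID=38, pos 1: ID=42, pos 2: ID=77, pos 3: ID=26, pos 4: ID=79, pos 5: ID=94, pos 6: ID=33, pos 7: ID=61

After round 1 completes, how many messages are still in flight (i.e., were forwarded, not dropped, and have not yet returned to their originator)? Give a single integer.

Round 1: pos1(id42) recv 38: drop; pos2(id77) recv 42: drop; pos3(id26) recv 77: fwd; pos4(id79) recv 26: drop; pos5(id94) recv 79: drop; pos6(id33) recv 94: fwd; pos7(id61) recv 33: drop; pos0(id38) recv 61: fwd
After round 1: 3 messages still in flight

Answer: 3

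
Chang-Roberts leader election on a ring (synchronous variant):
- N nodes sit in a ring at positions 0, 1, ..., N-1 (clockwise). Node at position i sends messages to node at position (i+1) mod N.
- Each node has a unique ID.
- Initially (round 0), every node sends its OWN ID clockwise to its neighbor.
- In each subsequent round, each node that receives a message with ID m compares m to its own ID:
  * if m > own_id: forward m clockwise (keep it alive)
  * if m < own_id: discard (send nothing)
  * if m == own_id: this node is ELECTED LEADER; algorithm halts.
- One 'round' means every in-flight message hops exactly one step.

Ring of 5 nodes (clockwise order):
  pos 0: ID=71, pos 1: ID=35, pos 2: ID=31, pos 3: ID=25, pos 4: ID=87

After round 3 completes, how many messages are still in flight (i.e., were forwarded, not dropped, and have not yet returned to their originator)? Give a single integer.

Round 1: pos1(id35) recv 71: fwd; pos2(id31) recv 35: fwd; pos3(id25) recv 31: fwd; pos4(id87) recv 25: drop; pos0(id71) recv 87: fwd
Round 2: pos2(id31) recv 71: fwd; pos3(id25) recv 35: fwd; pos4(id87) recv 31: drop; pos1(id35) recv 87: fwd
Round 3: pos3(id25) recv 71: fwd; pos4(id87) recv 35: drop; pos2(id31) recv 87: fwd
After round 3: 2 messages still in flight

Answer: 2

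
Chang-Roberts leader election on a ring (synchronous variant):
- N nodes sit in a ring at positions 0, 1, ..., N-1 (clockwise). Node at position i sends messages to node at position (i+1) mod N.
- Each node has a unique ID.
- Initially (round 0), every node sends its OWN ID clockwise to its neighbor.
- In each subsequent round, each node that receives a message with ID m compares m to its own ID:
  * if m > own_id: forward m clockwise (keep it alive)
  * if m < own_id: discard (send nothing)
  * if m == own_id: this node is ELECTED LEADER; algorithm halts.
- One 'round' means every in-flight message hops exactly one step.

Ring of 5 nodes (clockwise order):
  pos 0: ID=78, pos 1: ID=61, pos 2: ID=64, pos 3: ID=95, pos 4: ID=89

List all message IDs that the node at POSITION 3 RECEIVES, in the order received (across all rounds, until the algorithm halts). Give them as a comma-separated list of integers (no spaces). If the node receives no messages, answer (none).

Round 1: pos1(id61) recv 78: fwd; pos2(id64) recv 61: drop; pos3(id95) recv 64: drop; pos4(id89) recv 95: fwd; pos0(id78) recv 89: fwd
Round 2: pos2(id64) recv 78: fwd; pos0(id78) recv 95: fwd; pos1(id61) recv 89: fwd
Round 3: pos3(id95) recv 78: drop; pos1(id61) recv 95: fwd; pos2(id64) recv 89: fwd
Round 4: pos2(id64) recv 95: fwd; pos3(id95) recv 89: drop
Round 5: pos3(id95) recv 95: ELECTED

Answer: 64,78,89,95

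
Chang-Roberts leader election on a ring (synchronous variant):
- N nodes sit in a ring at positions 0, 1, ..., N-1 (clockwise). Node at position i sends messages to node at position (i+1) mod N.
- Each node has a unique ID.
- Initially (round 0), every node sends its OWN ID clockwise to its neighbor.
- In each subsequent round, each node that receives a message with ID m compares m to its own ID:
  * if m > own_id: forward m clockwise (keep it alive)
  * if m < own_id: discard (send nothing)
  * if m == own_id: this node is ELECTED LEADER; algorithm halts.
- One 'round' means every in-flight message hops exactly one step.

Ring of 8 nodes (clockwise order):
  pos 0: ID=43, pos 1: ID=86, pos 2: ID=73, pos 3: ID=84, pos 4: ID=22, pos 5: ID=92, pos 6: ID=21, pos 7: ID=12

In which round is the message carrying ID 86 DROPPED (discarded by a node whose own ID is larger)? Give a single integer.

Answer: 4

Derivation:
Round 1: pos1(id86) recv 43: drop; pos2(id73) recv 86: fwd; pos3(id84) recv 73: drop; pos4(id22) recv 84: fwd; pos5(id92) recv 22: drop; pos6(id21) recv 92: fwd; pos7(id12) recv 21: fwd; pos0(id43) recv 12: drop
Round 2: pos3(id84) recv 86: fwd; pos5(id92) recv 84: drop; pos7(id12) recv 92: fwd; pos0(id43) recv 21: drop
Round 3: pos4(id22) recv 86: fwd; pos0(id43) recv 92: fwd
Round 4: pos5(id92) recv 86: drop; pos1(id86) recv 92: fwd
Round 5: pos2(id73) recv 92: fwd
Round 6: pos3(id84) recv 92: fwd
Round 7: pos4(id22) recv 92: fwd
Round 8: pos5(id92) recv 92: ELECTED
Message ID 86 originates at pos 1; dropped at pos 5 in round 4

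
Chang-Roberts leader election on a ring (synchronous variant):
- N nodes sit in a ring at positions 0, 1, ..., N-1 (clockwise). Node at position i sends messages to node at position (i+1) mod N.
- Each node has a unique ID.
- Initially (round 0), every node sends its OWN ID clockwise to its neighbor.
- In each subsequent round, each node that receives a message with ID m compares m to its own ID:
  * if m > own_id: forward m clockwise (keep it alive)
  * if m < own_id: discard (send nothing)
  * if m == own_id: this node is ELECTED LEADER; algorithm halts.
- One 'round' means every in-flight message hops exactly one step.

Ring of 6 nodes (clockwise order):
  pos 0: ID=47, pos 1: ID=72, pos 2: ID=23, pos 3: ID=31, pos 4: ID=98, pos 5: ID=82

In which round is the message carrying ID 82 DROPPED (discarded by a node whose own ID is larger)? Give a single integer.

Round 1: pos1(id72) recv 47: drop; pos2(id23) recv 72: fwd; pos3(id31) recv 23: drop; pos4(id98) recv 31: drop; pos5(id82) recv 98: fwd; pos0(id47) recv 82: fwd
Round 2: pos3(id31) recv 72: fwd; pos0(id47) recv 98: fwd; pos1(id72) recv 82: fwd
Round 3: pos4(id98) recv 72: drop; pos1(id72) recv 98: fwd; pos2(id23) recv 82: fwd
Round 4: pos2(id23) recv 98: fwd; pos3(id31) recv 82: fwd
Round 5: pos3(id31) recv 98: fwd; pos4(id98) recv 82: drop
Round 6: pos4(id98) recv 98: ELECTED
Message ID 82 originates at pos 5; dropped at pos 4 in round 5

Answer: 5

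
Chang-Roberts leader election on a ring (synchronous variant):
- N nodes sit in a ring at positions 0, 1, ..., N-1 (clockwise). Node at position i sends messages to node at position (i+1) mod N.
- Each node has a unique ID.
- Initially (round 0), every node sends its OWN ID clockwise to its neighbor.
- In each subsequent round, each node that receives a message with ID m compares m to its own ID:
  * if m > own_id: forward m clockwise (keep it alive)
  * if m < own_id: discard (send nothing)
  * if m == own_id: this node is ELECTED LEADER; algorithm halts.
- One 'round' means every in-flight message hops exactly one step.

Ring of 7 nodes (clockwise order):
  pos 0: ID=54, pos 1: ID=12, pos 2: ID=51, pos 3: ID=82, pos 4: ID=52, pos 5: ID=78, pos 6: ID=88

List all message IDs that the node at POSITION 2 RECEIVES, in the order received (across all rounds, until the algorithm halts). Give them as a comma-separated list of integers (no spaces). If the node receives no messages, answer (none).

Round 1: pos1(id12) recv 54: fwd; pos2(id51) recv 12: drop; pos3(id82) recv 51: drop; pos4(id52) recv 82: fwd; pos5(id78) recv 52: drop; pos6(id88) recv 78: drop; pos0(id54) recv 88: fwd
Round 2: pos2(id51) recv 54: fwd; pos5(id78) recv 82: fwd; pos1(id12) recv 88: fwd
Round 3: pos3(id82) recv 54: drop; pos6(id88) recv 82: drop; pos2(id51) recv 88: fwd
Round 4: pos3(id82) recv 88: fwd
Round 5: pos4(id52) recv 88: fwd
Round 6: pos5(id78) recv 88: fwd
Round 7: pos6(id88) recv 88: ELECTED

Answer: 12,54,88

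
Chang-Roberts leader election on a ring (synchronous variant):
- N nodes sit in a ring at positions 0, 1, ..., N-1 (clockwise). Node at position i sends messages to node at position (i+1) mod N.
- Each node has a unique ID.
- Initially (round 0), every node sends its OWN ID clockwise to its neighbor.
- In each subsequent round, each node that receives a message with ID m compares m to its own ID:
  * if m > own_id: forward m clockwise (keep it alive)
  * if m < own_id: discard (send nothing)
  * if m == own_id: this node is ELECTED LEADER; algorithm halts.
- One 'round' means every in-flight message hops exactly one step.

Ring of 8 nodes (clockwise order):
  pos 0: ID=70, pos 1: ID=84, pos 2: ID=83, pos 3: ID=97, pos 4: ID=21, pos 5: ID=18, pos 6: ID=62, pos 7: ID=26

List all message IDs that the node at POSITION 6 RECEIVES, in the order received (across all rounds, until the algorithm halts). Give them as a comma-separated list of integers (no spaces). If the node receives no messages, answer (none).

Round 1: pos1(id84) recv 70: drop; pos2(id83) recv 84: fwd; pos3(id97) recv 83: drop; pos4(id21) recv 97: fwd; pos5(id18) recv 21: fwd; pos6(id62) recv 18: drop; pos7(id26) recv 62: fwd; pos0(id70) recv 26: drop
Round 2: pos3(id97) recv 84: drop; pos5(id18) recv 97: fwd; pos6(id62) recv 21: drop; pos0(id70) recv 62: drop
Round 3: pos6(id62) recv 97: fwd
Round 4: pos7(id26) recv 97: fwd
Round 5: pos0(id70) recv 97: fwd
Round 6: pos1(id84) recv 97: fwd
Round 7: pos2(id83) recv 97: fwd
Round 8: pos3(id97) recv 97: ELECTED

Answer: 18,21,97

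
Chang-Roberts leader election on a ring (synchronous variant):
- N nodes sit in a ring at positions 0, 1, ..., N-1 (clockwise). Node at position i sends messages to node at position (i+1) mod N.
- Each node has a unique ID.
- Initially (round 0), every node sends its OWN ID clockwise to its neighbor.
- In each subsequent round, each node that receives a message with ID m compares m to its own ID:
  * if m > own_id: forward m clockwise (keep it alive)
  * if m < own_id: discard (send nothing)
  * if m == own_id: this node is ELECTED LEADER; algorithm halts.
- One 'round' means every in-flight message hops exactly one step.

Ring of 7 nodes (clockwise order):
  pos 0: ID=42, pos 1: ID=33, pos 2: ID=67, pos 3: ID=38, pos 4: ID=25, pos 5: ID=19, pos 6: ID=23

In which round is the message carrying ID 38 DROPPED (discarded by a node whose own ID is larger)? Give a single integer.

Answer: 4

Derivation:
Round 1: pos1(id33) recv 42: fwd; pos2(id67) recv 33: drop; pos3(id38) recv 67: fwd; pos4(id25) recv 38: fwd; pos5(id19) recv 25: fwd; pos6(id23) recv 19: drop; pos0(id42) recv 23: drop
Round 2: pos2(id67) recv 42: drop; pos4(id25) recv 67: fwd; pos5(id19) recv 38: fwd; pos6(id23) recv 25: fwd
Round 3: pos5(id19) recv 67: fwd; pos6(id23) recv 38: fwd; pos0(id42) recv 25: drop
Round 4: pos6(id23) recv 67: fwd; pos0(id42) recv 38: drop
Round 5: pos0(id42) recv 67: fwd
Round 6: pos1(id33) recv 67: fwd
Round 7: pos2(id67) recv 67: ELECTED
Message ID 38 originates at pos 3; dropped at pos 0 in round 4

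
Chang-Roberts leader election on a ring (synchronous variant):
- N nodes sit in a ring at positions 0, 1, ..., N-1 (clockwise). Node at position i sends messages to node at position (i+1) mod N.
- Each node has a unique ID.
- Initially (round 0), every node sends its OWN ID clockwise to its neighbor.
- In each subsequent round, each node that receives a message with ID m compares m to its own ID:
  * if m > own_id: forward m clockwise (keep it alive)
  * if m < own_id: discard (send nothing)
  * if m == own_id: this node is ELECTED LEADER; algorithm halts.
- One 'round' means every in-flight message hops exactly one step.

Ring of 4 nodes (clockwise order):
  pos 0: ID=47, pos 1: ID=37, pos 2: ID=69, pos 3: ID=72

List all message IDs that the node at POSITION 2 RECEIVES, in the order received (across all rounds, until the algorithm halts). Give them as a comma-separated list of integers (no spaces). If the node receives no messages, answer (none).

Answer: 37,47,72

Derivation:
Round 1: pos1(id37) recv 47: fwd; pos2(id69) recv 37: drop; pos3(id72) recv 69: drop; pos0(id47) recv 72: fwd
Round 2: pos2(id69) recv 47: drop; pos1(id37) recv 72: fwd
Round 3: pos2(id69) recv 72: fwd
Round 4: pos3(id72) recv 72: ELECTED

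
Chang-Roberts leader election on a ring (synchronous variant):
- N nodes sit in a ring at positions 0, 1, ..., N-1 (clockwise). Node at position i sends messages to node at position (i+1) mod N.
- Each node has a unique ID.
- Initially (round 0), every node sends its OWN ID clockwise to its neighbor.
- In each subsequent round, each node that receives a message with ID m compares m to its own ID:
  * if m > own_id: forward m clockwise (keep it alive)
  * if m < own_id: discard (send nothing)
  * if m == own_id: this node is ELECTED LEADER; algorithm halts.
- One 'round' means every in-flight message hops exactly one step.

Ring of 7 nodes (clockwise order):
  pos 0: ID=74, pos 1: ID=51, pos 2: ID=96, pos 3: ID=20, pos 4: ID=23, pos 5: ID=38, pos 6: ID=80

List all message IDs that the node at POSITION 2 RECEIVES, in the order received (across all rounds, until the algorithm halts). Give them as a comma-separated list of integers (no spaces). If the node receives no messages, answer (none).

Answer: 51,74,80,96

Derivation:
Round 1: pos1(id51) recv 74: fwd; pos2(id96) recv 51: drop; pos3(id20) recv 96: fwd; pos4(id23) recv 20: drop; pos5(id38) recv 23: drop; pos6(id80) recv 38: drop; pos0(id74) recv 80: fwd
Round 2: pos2(id96) recv 74: drop; pos4(id23) recv 96: fwd; pos1(id51) recv 80: fwd
Round 3: pos5(id38) recv 96: fwd; pos2(id96) recv 80: drop
Round 4: pos6(id80) recv 96: fwd
Round 5: pos0(id74) recv 96: fwd
Round 6: pos1(id51) recv 96: fwd
Round 7: pos2(id96) recv 96: ELECTED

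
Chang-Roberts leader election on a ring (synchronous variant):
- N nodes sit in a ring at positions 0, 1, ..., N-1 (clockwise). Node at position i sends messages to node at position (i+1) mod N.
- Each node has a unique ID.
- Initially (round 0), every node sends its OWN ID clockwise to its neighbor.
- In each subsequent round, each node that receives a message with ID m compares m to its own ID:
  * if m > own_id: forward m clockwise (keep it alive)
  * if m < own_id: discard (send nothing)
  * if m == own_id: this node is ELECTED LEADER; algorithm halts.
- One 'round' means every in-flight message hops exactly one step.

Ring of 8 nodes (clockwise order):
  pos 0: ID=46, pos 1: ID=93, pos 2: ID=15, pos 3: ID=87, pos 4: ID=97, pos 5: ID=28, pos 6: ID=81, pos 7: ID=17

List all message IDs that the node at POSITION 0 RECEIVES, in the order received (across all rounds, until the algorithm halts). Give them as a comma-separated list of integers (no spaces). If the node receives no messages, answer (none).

Answer: 17,81,97

Derivation:
Round 1: pos1(id93) recv 46: drop; pos2(id15) recv 93: fwd; pos3(id87) recv 15: drop; pos4(id97) recv 87: drop; pos5(id28) recv 97: fwd; pos6(id81) recv 28: drop; pos7(id17) recv 81: fwd; pos0(id46) recv 17: drop
Round 2: pos3(id87) recv 93: fwd; pos6(id81) recv 97: fwd; pos0(id46) recv 81: fwd
Round 3: pos4(id97) recv 93: drop; pos7(id17) recv 97: fwd; pos1(id93) recv 81: drop
Round 4: pos0(id46) recv 97: fwd
Round 5: pos1(id93) recv 97: fwd
Round 6: pos2(id15) recv 97: fwd
Round 7: pos3(id87) recv 97: fwd
Round 8: pos4(id97) recv 97: ELECTED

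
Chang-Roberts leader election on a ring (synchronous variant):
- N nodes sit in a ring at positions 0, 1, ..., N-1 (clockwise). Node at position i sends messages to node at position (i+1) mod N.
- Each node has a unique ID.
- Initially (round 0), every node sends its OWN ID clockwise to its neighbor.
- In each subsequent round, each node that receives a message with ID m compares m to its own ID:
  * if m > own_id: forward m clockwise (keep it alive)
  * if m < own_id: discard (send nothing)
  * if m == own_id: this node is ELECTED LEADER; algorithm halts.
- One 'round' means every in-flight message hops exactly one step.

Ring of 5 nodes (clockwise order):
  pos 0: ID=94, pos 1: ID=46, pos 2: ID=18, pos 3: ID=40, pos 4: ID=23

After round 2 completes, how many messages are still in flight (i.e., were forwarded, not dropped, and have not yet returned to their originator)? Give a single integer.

Round 1: pos1(id46) recv 94: fwd; pos2(id18) recv 46: fwd; pos3(id40) recv 18: drop; pos4(id23) recv 40: fwd; pos0(id94) recv 23: drop
Round 2: pos2(id18) recv 94: fwd; pos3(id40) recv 46: fwd; pos0(id94) recv 40: drop
After round 2: 2 messages still in flight

Answer: 2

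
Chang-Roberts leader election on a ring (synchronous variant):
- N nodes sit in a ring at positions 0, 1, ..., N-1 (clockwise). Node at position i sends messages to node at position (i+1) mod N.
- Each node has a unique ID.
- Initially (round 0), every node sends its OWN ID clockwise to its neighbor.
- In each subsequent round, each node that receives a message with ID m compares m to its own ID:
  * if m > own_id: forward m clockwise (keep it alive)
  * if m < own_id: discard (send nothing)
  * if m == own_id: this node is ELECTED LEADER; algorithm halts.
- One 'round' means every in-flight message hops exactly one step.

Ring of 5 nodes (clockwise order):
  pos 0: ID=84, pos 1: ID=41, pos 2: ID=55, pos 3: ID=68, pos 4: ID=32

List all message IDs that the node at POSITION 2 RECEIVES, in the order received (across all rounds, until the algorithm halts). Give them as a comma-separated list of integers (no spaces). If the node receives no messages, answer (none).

Round 1: pos1(id41) recv 84: fwd; pos2(id55) recv 41: drop; pos3(id68) recv 55: drop; pos4(id32) recv 68: fwd; pos0(id84) recv 32: drop
Round 2: pos2(id55) recv 84: fwd; pos0(id84) recv 68: drop
Round 3: pos3(id68) recv 84: fwd
Round 4: pos4(id32) recv 84: fwd
Round 5: pos0(id84) recv 84: ELECTED

Answer: 41,84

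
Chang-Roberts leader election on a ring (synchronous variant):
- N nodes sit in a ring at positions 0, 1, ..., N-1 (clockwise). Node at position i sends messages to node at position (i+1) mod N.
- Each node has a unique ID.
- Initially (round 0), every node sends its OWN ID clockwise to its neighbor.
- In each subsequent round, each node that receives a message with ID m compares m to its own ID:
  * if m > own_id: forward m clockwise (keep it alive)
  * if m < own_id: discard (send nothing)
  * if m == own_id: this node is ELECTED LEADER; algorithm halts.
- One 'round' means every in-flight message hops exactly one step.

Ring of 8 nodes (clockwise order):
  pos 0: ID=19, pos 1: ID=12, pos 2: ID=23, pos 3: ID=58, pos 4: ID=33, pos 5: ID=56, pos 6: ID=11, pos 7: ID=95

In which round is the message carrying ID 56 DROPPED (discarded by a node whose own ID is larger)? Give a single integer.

Answer: 2

Derivation:
Round 1: pos1(id12) recv 19: fwd; pos2(id23) recv 12: drop; pos3(id58) recv 23: drop; pos4(id33) recv 58: fwd; pos5(id56) recv 33: drop; pos6(id11) recv 56: fwd; pos7(id95) recv 11: drop; pos0(id19) recv 95: fwd
Round 2: pos2(id23) recv 19: drop; pos5(id56) recv 58: fwd; pos7(id95) recv 56: drop; pos1(id12) recv 95: fwd
Round 3: pos6(id11) recv 58: fwd; pos2(id23) recv 95: fwd
Round 4: pos7(id95) recv 58: drop; pos3(id58) recv 95: fwd
Round 5: pos4(id33) recv 95: fwd
Round 6: pos5(id56) recv 95: fwd
Round 7: pos6(id11) recv 95: fwd
Round 8: pos7(id95) recv 95: ELECTED
Message ID 56 originates at pos 5; dropped at pos 7 in round 2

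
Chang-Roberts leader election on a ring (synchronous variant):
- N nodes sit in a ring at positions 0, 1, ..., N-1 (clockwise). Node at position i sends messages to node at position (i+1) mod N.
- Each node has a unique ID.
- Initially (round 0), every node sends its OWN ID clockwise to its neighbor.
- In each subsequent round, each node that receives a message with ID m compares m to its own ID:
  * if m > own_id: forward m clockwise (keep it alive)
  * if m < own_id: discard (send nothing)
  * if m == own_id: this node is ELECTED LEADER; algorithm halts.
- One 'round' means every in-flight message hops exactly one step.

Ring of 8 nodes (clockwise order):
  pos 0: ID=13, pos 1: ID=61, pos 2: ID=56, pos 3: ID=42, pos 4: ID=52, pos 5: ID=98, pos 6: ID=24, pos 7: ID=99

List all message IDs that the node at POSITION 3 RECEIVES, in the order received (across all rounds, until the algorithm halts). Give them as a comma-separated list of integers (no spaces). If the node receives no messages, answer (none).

Answer: 56,61,99

Derivation:
Round 1: pos1(id61) recv 13: drop; pos2(id56) recv 61: fwd; pos3(id42) recv 56: fwd; pos4(id52) recv 42: drop; pos5(id98) recv 52: drop; pos6(id24) recv 98: fwd; pos7(id99) recv 24: drop; pos0(id13) recv 99: fwd
Round 2: pos3(id42) recv 61: fwd; pos4(id52) recv 56: fwd; pos7(id99) recv 98: drop; pos1(id61) recv 99: fwd
Round 3: pos4(id52) recv 61: fwd; pos5(id98) recv 56: drop; pos2(id56) recv 99: fwd
Round 4: pos5(id98) recv 61: drop; pos3(id42) recv 99: fwd
Round 5: pos4(id52) recv 99: fwd
Round 6: pos5(id98) recv 99: fwd
Round 7: pos6(id24) recv 99: fwd
Round 8: pos7(id99) recv 99: ELECTED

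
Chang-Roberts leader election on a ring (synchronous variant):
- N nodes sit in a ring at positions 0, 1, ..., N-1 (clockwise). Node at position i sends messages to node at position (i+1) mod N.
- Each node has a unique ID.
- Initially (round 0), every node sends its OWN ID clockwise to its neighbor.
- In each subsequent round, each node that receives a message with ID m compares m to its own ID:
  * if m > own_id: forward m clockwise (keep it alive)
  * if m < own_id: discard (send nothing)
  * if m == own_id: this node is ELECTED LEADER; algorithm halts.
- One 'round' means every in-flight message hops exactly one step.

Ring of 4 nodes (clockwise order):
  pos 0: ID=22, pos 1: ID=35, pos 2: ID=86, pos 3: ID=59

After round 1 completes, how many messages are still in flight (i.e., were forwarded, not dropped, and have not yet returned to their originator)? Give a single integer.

Round 1: pos1(id35) recv 22: drop; pos2(id86) recv 35: drop; pos3(id59) recv 86: fwd; pos0(id22) recv 59: fwd
After round 1: 2 messages still in flight

Answer: 2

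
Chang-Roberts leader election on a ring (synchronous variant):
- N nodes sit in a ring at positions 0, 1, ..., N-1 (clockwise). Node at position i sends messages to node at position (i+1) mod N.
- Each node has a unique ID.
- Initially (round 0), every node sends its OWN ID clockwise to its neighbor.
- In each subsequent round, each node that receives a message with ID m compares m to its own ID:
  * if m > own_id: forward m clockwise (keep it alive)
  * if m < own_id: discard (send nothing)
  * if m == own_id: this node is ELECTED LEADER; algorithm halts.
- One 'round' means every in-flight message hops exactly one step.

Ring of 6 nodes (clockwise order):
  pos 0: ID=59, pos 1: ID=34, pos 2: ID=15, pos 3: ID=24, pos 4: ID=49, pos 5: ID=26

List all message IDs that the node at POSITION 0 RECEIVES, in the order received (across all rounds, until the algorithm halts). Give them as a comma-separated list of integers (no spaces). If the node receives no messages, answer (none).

Answer: 26,49,59

Derivation:
Round 1: pos1(id34) recv 59: fwd; pos2(id15) recv 34: fwd; pos3(id24) recv 15: drop; pos4(id49) recv 24: drop; pos5(id26) recv 49: fwd; pos0(id59) recv 26: drop
Round 2: pos2(id15) recv 59: fwd; pos3(id24) recv 34: fwd; pos0(id59) recv 49: drop
Round 3: pos3(id24) recv 59: fwd; pos4(id49) recv 34: drop
Round 4: pos4(id49) recv 59: fwd
Round 5: pos5(id26) recv 59: fwd
Round 6: pos0(id59) recv 59: ELECTED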